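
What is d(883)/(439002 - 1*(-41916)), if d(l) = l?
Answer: 883/480918 ≈ 0.0018361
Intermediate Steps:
d(883)/(439002 - 1*(-41916)) = 883/(439002 - 1*(-41916)) = 883/(439002 + 41916) = 883/480918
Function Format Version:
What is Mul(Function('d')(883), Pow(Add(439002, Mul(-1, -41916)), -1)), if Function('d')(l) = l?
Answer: Rational(883, 480918) ≈ 0.0018361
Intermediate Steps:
Mul(Function('d')(883), Pow(Add(439002, Mul(-1, -41916)), -1)) = Mul(883, Pow(Add(439002, Mul(-1, -41916)), -1)) = Mul(883, Pow(Add(439002, 41916), -1)) = Mul(883, Pow(480918, -1)) = Mul(883, Rational(1, 480918)) = Rational(883, 480918)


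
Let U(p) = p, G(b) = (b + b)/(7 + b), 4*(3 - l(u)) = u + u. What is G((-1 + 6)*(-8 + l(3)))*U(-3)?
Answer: -130/17 ≈ -7.6471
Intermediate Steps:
l(u) = 3 - u/2 (l(u) = 3 - (u + u)/4 = 3 - u/2)
G(b) = 2*b/(7 + b) (G(b) = (2*b)/(7 + b) = 2*b/(7 + b))
G((-1 + 6)*(-8 + l(3)))*U(-3) = (2*((-1 + 6)*(-8 + (3 - ½*3)))/(7 + (-1 + 6)*(-8 + (3 - ½*3))))*(-3) = (2*(5*(-8 + (3 - 3/2)))/(7 + 5*(-8 + (3 - 3/2))))*(-3) = (2*(5*(-8 + 3/2))/(7 + 5*(-8 + 3/2)))*(-3) = (2*(5*(-13/2))/(7 + 5*(-13/2)))*(-3) = (2*(-65/2)/(7 - 65/2))*(-3) = (2*(-65/2)/(-51/2))*(-3) = (2*(-65/2)*(-2/51))*(-3) = (130/51)*(-3) = -130/17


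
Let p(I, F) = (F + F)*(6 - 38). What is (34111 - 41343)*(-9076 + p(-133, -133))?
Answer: 4078848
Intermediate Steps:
p(I, F) = -64*F (p(I, F) = (2*F)*(-32) = -64*F)
(34111 - 41343)*(-9076 + p(-133, -133)) = (34111 - 41343)*(-9076 - 64*(-133)) = -7232*(-9076 + 8512) = -7232*(-564) = 4078848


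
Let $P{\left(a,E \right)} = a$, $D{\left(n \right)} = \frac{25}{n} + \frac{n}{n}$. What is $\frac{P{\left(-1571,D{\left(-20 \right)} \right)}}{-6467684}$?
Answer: $\frac{1571}{6467684} \approx 0.0002429$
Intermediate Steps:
$D{\left(n \right)} = 1 + \frac{25}{n}$ ($D{\left(n \right)} = \frac{25}{n} + 1 = 1 + \frac{25}{n}$)
$\frac{P{\left(-1571,D{\left(-20 \right)} \right)}}{-6467684} = - \frac{1571}{-6467684} = \left(-1571\right) \left(- \frac{1}{6467684}\right) = \frac{1571}{6467684}$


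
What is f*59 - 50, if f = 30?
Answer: 1720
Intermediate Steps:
f*59 - 50 = 30*59 - 50 = 1770 - 50 = 1720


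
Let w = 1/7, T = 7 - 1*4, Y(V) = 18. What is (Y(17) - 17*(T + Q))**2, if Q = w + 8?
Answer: 1440000/49 ≈ 29388.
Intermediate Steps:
T = 3 (T = 7 - 4 = 3)
w = 1/7 ≈ 0.14286
Q = 57/7 (Q = 1/7 + 8 = 57/7 ≈ 8.1429)
(Y(17) - 17*(T + Q))**2 = (18 - 17*(3 + 57/7))**2 = (18 - 17*78/7)**2 = (18 - 1326/7)**2 = (-1200/7)**2 = 1440000/49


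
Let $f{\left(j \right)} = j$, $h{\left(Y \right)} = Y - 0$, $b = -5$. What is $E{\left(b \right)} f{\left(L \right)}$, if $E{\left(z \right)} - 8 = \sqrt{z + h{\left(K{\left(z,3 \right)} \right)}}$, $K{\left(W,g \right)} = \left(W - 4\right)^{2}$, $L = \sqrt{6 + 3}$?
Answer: $24 + 6 \sqrt{19} \approx 50.153$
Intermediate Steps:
$L = 3$ ($L = \sqrt{9} = 3$)
$K{\left(W,g \right)} = \left(-4 + W\right)^{2}$
$h{\left(Y \right)} = Y$ ($h{\left(Y \right)} = Y + 0 = Y$)
$E{\left(z \right)} = 8 + \sqrt{z + \left(-4 + z\right)^{2}}$
$E{\left(b \right)} f{\left(L \right)} = \left(8 + \sqrt{-5 + \left(-4 - 5\right)^{2}}\right) 3 = \left(8 + \sqrt{-5 + \left(-9\right)^{2}}\right) 3 = \left(8 + \sqrt{-5 + 81}\right) 3 = \left(8 + \sqrt{76}\right) 3 = \left(8 + 2 \sqrt{19}\right) 3 = 24 + 6 \sqrt{19}$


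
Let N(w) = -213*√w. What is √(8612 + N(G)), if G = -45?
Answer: √(8612 - 639*I*√5) ≈ 93.117 - 7.6723*I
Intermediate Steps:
√(8612 + N(G)) = √(8612 - 639*I*√5)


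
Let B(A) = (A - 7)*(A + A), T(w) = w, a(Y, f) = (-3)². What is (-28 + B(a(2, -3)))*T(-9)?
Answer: -72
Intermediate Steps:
a(Y, f) = 9
B(A) = 2*A*(-7 + A) (B(A) = (-7 + A)*(2*A) = 2*A*(-7 + A))
(-28 + B(a(2, -3)))*T(-9) = (-28 + 2*9*(-7 + 9))*(-9) = (-28 + 2*9*2)*(-9) = (-28 + 36)*(-9) = 8*(-9) = -72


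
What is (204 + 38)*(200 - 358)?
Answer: -38236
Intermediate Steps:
(204 + 38)*(200 - 358) = 242*(-158) = -38236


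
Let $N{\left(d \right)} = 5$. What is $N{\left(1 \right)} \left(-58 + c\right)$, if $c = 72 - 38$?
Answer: $-120$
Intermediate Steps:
$c = 34$
$N{\left(1 \right)} \left(-58 + c\right) = 5 \left(-58 + 34\right) = 5 \left(-24\right) = -120$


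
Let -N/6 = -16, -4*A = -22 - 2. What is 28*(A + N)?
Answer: 2856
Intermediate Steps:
A = 6 (A = -(-22 - 2)/4 = -¼*(-24) = 6)
N = 96 (N = -6*(-16) = 96)
28*(A + N) = 28*(6 + 96) = 28*102 = 2856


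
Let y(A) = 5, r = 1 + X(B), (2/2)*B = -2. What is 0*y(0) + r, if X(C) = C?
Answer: -1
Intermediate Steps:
B = -2
r = -1 (r = 1 - 2 = -1)
0*y(0) + r = 0*5 - 1 = 0 - 1 = -1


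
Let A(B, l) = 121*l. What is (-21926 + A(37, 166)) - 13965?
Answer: -15805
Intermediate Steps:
(-21926 + A(37, 166)) - 13965 = (-21926 + 121*166) - 13965 = (-21926 + 20086) - 13965 = -1840 - 13965 = -15805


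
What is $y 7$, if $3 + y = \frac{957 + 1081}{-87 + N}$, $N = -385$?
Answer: $- \frac{12089}{236} \approx -51.225$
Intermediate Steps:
$y = - \frac{1727}{236}$ ($y = -3 + \frac{957 + 1081}{-87 - 385} = -3 + \frac{2038}{-472} = -3 + 2038 \left(- \frac{1}{472}\right) = -3 - \frac{1019}{236} = - \frac{1727}{236} \approx -7.3178$)
$y 7 = \left(- \frac{1727}{236}\right) 7 = - \frac{12089}{236}$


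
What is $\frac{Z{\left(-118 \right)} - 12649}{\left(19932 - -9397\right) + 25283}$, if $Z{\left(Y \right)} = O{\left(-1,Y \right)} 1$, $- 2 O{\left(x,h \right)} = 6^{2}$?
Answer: $- \frac{12667}{54612} \approx -0.23195$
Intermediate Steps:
$O{\left(x,h \right)} = -18$ ($O{\left(x,h \right)} = - \frac{6^{2}}{2} = \left(- \frac{1}{2}\right) 36 = -18$)
$Z{\left(Y \right)} = -18$ ($Z{\left(Y \right)} = \left(-18\right) 1 = -18$)
$\frac{Z{\left(-118 \right)} - 12649}{\left(19932 - -9397\right) + 25283} = \frac{-18 - 12649}{\left(19932 - -9397\right) + 25283} = - \frac{12667}{\left(19932 + 9397\right) + 25283} = - \frac{12667}{29329 + 25283} = - \frac{12667}{54612}$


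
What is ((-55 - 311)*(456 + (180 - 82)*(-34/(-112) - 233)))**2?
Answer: 267614230848561/4 ≈ 6.6904e+13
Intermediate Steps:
((-55 - 311)*(456 + (180 - 82)*(-34/(-112) - 233)))**2 = (-366*(456 + 98*(-34*(-1/112) - 233)))**2 = (-366*(456 + 98*(17/56 - 233)))**2 = (-366*(456 + 98*(-13031/56)))**2 = (-366*(456 - 91217/4))**2 = (-366*(-89393/4))**2 = (16358919/2)**2 = 267614230848561/4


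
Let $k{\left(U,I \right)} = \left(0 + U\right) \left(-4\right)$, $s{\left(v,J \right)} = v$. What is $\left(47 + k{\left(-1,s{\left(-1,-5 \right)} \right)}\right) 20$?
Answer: $1020$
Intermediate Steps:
$k{\left(U,I \right)} = - 4 U$ ($k{\left(U,I \right)} = U \left(-4\right) = - 4 U$)
$\left(47 + k{\left(-1,s{\left(-1,-5 \right)} \right)}\right) 20 = \left(47 - -4\right) 20 = \left(47 + 4\right) 20 = 51 \cdot 20 = 1020$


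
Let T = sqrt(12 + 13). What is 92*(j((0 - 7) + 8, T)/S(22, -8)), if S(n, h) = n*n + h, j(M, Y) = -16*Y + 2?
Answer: -1794/119 ≈ -15.076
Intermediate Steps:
T = 5 (T = sqrt(25) = 5)
j(M, Y) = 2 - 16*Y
S(n, h) = h + n**2 (S(n, h) = n**2 + h = h + n**2)
92*(j((0 - 7) + 8, T)/S(22, -8)) = 92*((2 - 16*5)/(-8 + 22**2)) = 92*((2 - 80)/(-8 + 484)) = 92*(-78/476) = 92*(-78*1/476) = 92*(-39/238) = -1794/119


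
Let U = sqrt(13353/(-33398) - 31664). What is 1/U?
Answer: -I*sqrt(1412772304790)/211505525 ≈ -0.0056197*I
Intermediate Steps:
U = 5*I*sqrt(1412772304790)/33398 (U = sqrt(13353*(-1/33398) - 31664) = sqrt(-13353/33398 - 31664) = sqrt(-1057527625/33398) = 5*I*sqrt(1412772304790)/33398 ≈ 177.94*I)
1/U = 1/(5*I*sqrt(1412772304790)/33398) = -I*sqrt(1412772304790)/211505525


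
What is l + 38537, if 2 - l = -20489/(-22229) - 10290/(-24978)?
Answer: 3566249704811/92539327 ≈ 38538.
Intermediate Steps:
l = 61660212/92539327 (l = 2 - (-20489/(-22229) - 10290/(-24978)) = 2 - (-20489*(-1/22229) - 10290*(-1/24978)) = 2 - (20489/22229 + 1715/4163) = 2 - 1*123418442/92539327 = 2 - 123418442/92539327 = 61660212/92539327 ≈ 0.66631)
l + 38537 = 61660212/92539327 + 38537 = 3566249704811/92539327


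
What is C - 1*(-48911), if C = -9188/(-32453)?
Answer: 1587317871/32453 ≈ 48911.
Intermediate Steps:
C = 9188/32453 (C = -9188*(-1/32453) = 9188/32453 ≈ 0.28312)
C - 1*(-48911) = 9188/32453 - 1*(-48911) = 9188/32453 + 48911 = 1587317871/32453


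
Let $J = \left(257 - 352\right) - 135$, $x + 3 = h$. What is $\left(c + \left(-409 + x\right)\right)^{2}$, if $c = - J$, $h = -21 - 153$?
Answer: $126736$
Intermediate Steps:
$h = -174$ ($h = -21 - 153 = -174$)
$x = -177$ ($x = -3 - 174 = -177$)
$J = -230$ ($J = -95 - 135 = -230$)
$c = 230$ ($c = \left(-1\right) \left(-230\right) = 230$)
$\left(c + \left(-409 + x\right)\right)^{2} = \left(230 - 586\right)^{2} = \left(-356\right)^{2} = 126736$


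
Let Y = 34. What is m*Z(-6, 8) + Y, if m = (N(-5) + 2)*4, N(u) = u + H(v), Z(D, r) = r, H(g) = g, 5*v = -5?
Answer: -94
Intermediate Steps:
v = -1 (v = (⅕)*(-5) = -1)
N(u) = -1 + u (N(u) = u - 1 = -1 + u)
m = -16 (m = ((-1 - 5) + 2)*4 = (-6 + 2)*4 = -4*4 = -16)
m*Z(-6, 8) + Y = -16*8 + 34 = -128 + 34 = -94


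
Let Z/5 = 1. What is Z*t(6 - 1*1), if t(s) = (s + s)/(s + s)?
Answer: 5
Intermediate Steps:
Z = 5 (Z = 5*1 = 5)
t(s) = 1 (t(s) = (2*s)/((2*s)) = (2*s)*(1/(2*s)) = 1)
Z*t(6 - 1*1) = 5*1 = 5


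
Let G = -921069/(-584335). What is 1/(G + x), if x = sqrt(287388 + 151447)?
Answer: -538212854115/149838217998955114 + 341447392225*sqrt(438835)/149838217998955114 ≈ 0.0015060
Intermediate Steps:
G = 921069/584335 (G = -921069*(-1/584335) = 921069/584335 ≈ 1.5763)
x = sqrt(438835) ≈ 662.45
1/(G + x) = 1/(921069/584335 + sqrt(438835))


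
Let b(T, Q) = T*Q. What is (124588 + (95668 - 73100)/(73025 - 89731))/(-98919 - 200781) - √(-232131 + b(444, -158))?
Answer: -17344538/41723235 - 3*I*√33587 ≈ -0.4157 - 549.8*I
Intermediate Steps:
b(T, Q) = Q*T
(124588 + (95668 - 73100)/(73025 - 89731))/(-98919 - 200781) - √(-232131 + b(444, -158)) = (124588 + (95668 - 73100)/(73025 - 89731))/(-98919 - 200781) - √(-232131 - 158*444) = (124588 + 22568/(-16706))/(-299700) - √(-232131 - 70152) = (124588 + 22568*(-1/16706))*(-1/299700) - √(-302283) = (124588 - 11284/8353)*(-1/299700) - 3*I*√33587 = (1040672280/8353)*(-1/299700) - 3*I*√33587 = -17344538/41723235 - 3*I*√33587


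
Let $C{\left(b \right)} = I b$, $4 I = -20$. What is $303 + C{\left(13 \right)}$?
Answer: $238$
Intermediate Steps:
$I = -5$ ($I = \frac{1}{4} \left(-20\right) = -5$)
$C{\left(b \right)} = - 5 b$
$303 + C{\left(13 \right)} = 303 - 65 = 238$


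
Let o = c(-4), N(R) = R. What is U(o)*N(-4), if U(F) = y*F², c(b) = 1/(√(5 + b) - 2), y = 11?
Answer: -44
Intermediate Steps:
c(b) = 1/(-2 + √(5 + b))
o = -1 (o = 1/(-2 + √(5 - 4)) = 1/(-2 + √1) = 1/(-2 + 1) = 1/(-1) = -1)
U(F) = 11*F²
U(o)*N(-4) = (11*(-1)²)*(-4) = (11*1)*(-4) = 11*(-4) = -44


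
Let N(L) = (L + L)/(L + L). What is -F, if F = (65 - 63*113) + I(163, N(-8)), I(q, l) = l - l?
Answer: 7054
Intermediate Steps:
N(L) = 1 (N(L) = (2*L)/((2*L)) = (2*L)*(1/(2*L)) = 1)
I(q, l) = 0
F = -7054 (F = (65 - 63*113) + 0 = (65 - 7119) + 0 = -7054 + 0 = -7054)
-F = -1*(-7054) = 7054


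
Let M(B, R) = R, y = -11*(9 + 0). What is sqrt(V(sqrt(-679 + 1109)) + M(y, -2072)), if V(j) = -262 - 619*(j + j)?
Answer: sqrt(-2334 - 1238*sqrt(430)) ≈ 167.35*I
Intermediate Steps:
y = -99 (y = -11*9 = -99)
V(j) = -262 - 1238*j
sqrt(V(sqrt(-679 + 1109)) + M(y, -2072)) = sqrt((-262 - 1238*sqrt(-679 + 1109)) - 2072) = sqrt((-262 - 1238*sqrt(430)) - 2072) = sqrt(-2334 - 1238*sqrt(430))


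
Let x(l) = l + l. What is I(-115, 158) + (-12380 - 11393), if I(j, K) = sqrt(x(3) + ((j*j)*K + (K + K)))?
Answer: -23773 + 12*sqrt(14513) ≈ -22327.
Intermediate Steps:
x(l) = 2*l
I(j, K) = sqrt(6 + 2*K + K*j**2) (I(j, K) = sqrt(2*3 + ((j*j)*K + (K + K))) = sqrt(6 + (j**2*K + 2*K)) = sqrt(6 + (K*j**2 + 2*K)) = sqrt(6 + (2*K + K*j**2)) = sqrt(6 + 2*K + K*j**2))
I(-115, 158) + (-12380 - 11393) = sqrt(6 + 2*158 + 158*(-115)**2) + (-12380 - 11393) = sqrt(6 + 316 + 158*13225) - 23773 = sqrt(6 + 316 + 2089550) - 23773 = sqrt(2089872) - 23773 = 12*sqrt(14513) - 23773 = -23773 + 12*sqrt(14513)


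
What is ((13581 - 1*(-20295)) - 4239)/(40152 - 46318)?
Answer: -29637/6166 ≈ -4.8065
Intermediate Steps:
((13581 - 1*(-20295)) - 4239)/(40152 - 46318) = ((13581 + 20295) - 4239)/(-6166) = (33876 - 4239)*(-1/6166) = 29637*(-1/6166) = -29637/6166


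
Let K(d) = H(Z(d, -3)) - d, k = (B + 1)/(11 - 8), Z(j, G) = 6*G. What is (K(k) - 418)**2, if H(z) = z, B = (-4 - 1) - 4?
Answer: 1690000/9 ≈ 1.8778e+5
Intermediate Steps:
B = -9 (B = -5 - 4 = -9)
k = -8/3 (k = (-9 + 1)/(11 - 8) = -8/3 ≈ -2.6667)
K(d) = -18 - d (K(d) = 6*(-3) - d = -18 - d)
(K(k) - 418)**2 = ((-18 - 1*(-8/3)) - 418)**2 = ((-18 + 8/3) - 418)**2 = (-46/3 - 418)**2 = (-1300/3)**2 = 1690000/9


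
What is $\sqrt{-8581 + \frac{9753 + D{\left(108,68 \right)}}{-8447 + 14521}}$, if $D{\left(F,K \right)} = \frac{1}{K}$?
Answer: $\frac{i \sqrt{365901371472846}}{206516} \approx 92.625 i$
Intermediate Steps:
$\sqrt{-8581 + \frac{9753 + D{\left(108,68 \right)}}{-8447 + 14521}} = \sqrt{-8581 + \frac{9753 + \frac{1}{68}}{-8447 + 14521}} = \sqrt{-8581 + \frac{9753 + \frac{1}{68}}{6074}} = \sqrt{-8581 + \frac{663205}{68} \cdot \frac{1}{6074}} = \sqrt{-8581 + \frac{663205}{413032}} = \sqrt{- \frac{3543564387}{413032}} = \frac{i \sqrt{365901371472846}}{206516}$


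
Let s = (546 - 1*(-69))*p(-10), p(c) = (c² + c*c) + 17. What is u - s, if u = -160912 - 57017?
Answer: -351384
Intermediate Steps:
u = -217929
p(c) = 17 + 2*c² (p(c) = (c² + c²) + 17 = 2*c² + 17 = 17 + 2*c²)
s = 133455 (s = (546 - 1*(-69))*(17 + 2*(-10)²) = (546 + 69)*(17 + 2*100) = 615*(17 + 200) = 615*217 = 133455)
u - s = -217929 - 1*133455 = -217929 - 133455 = -351384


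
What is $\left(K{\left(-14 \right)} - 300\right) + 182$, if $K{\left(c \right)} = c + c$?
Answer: $-146$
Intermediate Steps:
$K{\left(c \right)} = 2 c$
$\left(K{\left(-14 \right)} - 300\right) + 182 = \left(2 \left(-14\right) - 300\right) + 182 = \left(-28 - 300\right) + 182 = -328 + 182 = -146$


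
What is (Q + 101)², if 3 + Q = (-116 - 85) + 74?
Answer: 841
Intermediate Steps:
Q = -130 (Q = -3 + ((-116 - 85) + 74) = -3 + (-201 + 74) = -3 - 127 = -130)
(Q + 101)² = (-130 + 101)² = (-29)² = 841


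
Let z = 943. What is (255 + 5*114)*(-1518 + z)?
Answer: -474375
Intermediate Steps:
(255 + 5*114)*(-1518 + z) = (255 + 5*114)*(-1518 + 943) = (255 + 570)*(-575) = 825*(-575) = -474375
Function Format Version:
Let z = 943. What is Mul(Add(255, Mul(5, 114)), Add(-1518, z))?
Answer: -474375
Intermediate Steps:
Mul(Add(255, Mul(5, 114)), Add(-1518, z)) = Mul(Add(255, Mul(5, 114)), Add(-1518, 943)) = Mul(Add(255, 570), -575) = Mul(825, -575) = -474375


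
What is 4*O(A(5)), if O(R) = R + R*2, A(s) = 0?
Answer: 0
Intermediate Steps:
O(R) = 3*R (O(R) = R + 2*R = 3*R)
4*O(A(5)) = 4*(3*0) = 4*0 = 0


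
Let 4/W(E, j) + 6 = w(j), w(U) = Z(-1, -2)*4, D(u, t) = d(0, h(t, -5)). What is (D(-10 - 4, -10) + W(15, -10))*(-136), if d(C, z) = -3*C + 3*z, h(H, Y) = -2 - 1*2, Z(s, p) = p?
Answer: 11696/7 ≈ 1670.9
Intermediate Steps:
h(H, Y) = -4 (h(H, Y) = -2 - 2 = -4)
D(u, t) = -12 (D(u, t) = -3*0 + 3*(-4) = 0 - 12 = -12)
w(U) = -8 (w(U) = -2*4 = -8)
W(E, j) = -2/7 (W(E, j) = 4/(-6 - 8) = 4/(-14) = 4*(-1/14) = -2/7)
(D(-10 - 4, -10) + W(15, -10))*(-136) = (-12 - 2/7)*(-136) = -86/7*(-136) = 11696/7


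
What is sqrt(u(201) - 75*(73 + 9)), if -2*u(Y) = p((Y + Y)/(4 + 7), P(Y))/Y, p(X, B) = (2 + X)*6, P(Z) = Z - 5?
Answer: I*sqrt(3340801838)/737 ≈ 78.426*I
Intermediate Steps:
P(Z) = -5 + Z
p(X, B) = 12 + 6*X
u(Y) = -(12 + 12*Y/11)/(2*Y) (u(Y) = -(12 + 6*((Y + Y)/(4 + 7)))/(2*Y) = -(12 + 6*((2*Y)/11))/(2*Y) = -(12 + 6*((2*Y)*(1/11)))/(2*Y) = -(12 + 6*(2*Y/11))/(2*Y) = -(12 + 12*Y/11)/(2*Y))
sqrt(u(201) - 75*(73 + 9)) = sqrt((-6/11 - 6/201) - 75*(73 + 9)) = sqrt((-6/11 - 6*1/201) - 75*82) = sqrt((-6/11 - 2/67) - 6150) = sqrt(-424/737 - 6150) = sqrt(-4532974/737) = I*sqrt(3340801838)/737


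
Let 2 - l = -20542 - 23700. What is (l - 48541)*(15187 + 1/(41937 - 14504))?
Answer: -1790237504684/27433 ≈ -6.5259e+7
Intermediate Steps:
l = 44244 (l = 2 - (-20542 - 23700) = 2 - 1*(-44242) = 2 + 44242 = 44244)
(l - 48541)*(15187 + 1/(41937 - 14504)) = (44244 - 48541)*(15187 + 1/(41937 - 14504)) = -4297*(15187 + 1/27433) = -4297*416624972/27433 = -1790237504684/27433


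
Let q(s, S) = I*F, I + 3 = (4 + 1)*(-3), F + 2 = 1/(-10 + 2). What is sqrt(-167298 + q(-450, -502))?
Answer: I*sqrt(669039)/2 ≈ 408.97*I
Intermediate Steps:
F = -17/8 (F = -2 + 1/(-10 + 2) = -2 + 1/(-8) = -2 - 1/8 = -17/8 ≈ -2.1250)
I = -18 (I = -3 + (4 + 1)*(-3) = -3 + 5*(-3) = -3 - 15 = -18)
q(s, S) = 153/4 (q(s, S) = -18*(-17/8) = 153/4)
sqrt(-167298 + q(-450, -502)) = sqrt(-167298 + 153/4) = sqrt(-669039/4) = I*sqrt(669039)/2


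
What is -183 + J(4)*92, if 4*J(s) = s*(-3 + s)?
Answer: -91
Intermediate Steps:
J(s) = s*(-3 + s)/4 (J(s) = (s*(-3 + s))/4 = s*(-3 + s)/4)
-183 + J(4)*92 = -183 + ((¼)*4*(-3 + 4))*92 = -183 + ((¼)*4*1)*92 = -183 + 1*92 = -183 + 92 = -91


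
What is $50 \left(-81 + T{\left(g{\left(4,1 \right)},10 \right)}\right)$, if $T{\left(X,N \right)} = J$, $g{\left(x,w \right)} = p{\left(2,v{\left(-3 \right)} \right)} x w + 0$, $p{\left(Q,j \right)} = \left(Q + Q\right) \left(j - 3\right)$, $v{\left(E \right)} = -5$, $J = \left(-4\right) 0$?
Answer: $-4050$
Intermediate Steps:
$J = 0$
$p{\left(Q,j \right)} = 2 Q \left(-3 + j\right)$
$g{\left(x,w \right)} = - 32 w x$ ($g{\left(x,w \right)} = 2 \cdot 2 \left(-3 - 5\right) x w + 0 = 2 \cdot 2 \left(-8\right) x w + 0 = - 32 x w + 0 = - 32 w x + 0 = - 32 w x$)
$T{\left(X,N \right)} = 0$
$50 \left(-81 + T{\left(g{\left(4,1 \right)},10 \right)}\right) = 50 \left(-81 + 0\right) = 50 \left(-81\right) = -4050$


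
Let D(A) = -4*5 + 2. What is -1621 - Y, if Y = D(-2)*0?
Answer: -1621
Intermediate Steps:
D(A) = -18 (D(A) = -20 + 2 = -18)
Y = 0 (Y = -18*0 = 0)
-1621 - Y = -1621 - 1*0 = -1621 + 0 = -1621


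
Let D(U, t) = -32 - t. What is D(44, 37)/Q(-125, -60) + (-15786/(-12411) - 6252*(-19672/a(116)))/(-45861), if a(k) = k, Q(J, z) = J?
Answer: -5173530520931/229253406375 ≈ -22.567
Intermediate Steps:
D(44, 37)/Q(-125, -60) + (-15786/(-12411) - 6252*(-19672/a(116)))/(-45861) = (-32 - 1*37)/(-125) + (-15786/(-12411) - 6252/(116/(-19672)))/(-45861) = (-32 - 37)*(-1/125) + (-15786*(-1/12411) - 6252/(116*(-1/19672)))*(-1/45861) = -69*(-1/125) + (1754/1379 - 6252/(-29/4918))*(-1/45861) = 69/125 + (1754/1379 - 6252*(-4918/29))*(-1/45861) = 69/125 + (1754/1379 + 30747336/29)*(-1/45861) = 69/125 + (42400627210/39991)*(-1/45861) = 69/125 - 42400627210/1834027251 = -5173530520931/229253406375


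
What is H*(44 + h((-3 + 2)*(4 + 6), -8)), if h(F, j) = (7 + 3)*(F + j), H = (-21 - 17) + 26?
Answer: 1632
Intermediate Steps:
H = -12 (H = -38 + 26 = -12)
h(F, j) = 10*F + 10*j (h(F, j) = 10*(F + j) = 10*F + 10*j)
H*(44 + h((-3 + 2)*(4 + 6), -8)) = -12*(44 + (10*((-3 + 2)*(4 + 6)) + 10*(-8))) = -12*(44 + (10*(-1*10) - 80)) = -12*(44 + (10*(-10) - 80)) = -12*(44 + (-100 - 80)) = -12*(44 - 180) = -12*(-136) = 1632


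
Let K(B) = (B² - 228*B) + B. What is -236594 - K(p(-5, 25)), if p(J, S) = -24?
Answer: -242618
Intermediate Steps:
K(B) = B² - 227*B
-236594 - K(p(-5, 25)) = -236594 - (-24)*(-227 - 24) = -236594 - (-24)*(-251) = -236594 - 1*6024 = -236594 - 6024 = -242618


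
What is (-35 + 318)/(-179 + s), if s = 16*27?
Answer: 283/253 ≈ 1.1186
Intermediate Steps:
s = 432
(-35 + 318)/(-179 + s) = (-35 + 318)/(-179 + 432) = 283/253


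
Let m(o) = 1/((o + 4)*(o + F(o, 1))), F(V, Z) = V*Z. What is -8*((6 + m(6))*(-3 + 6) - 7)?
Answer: -441/5 ≈ -88.200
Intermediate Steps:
m(o) = 1/(2*o*(4 + o)) (m(o) = 1/((o + 4)*(o + o*1)) = 1/((4 + o)*(o + o)) = 1/((4 + o)*(2*o)) = 1/(2*o*(4 + o)))
-8*((6 + m(6))*(-3 + 6) - 7) = -8*((6 + (½)/(6*(4 + 6)))*(-3 + 6) - 7) = -8*((6 + (½)*(⅙)/10)*3 - 7) = -8*((6 + (½)*(⅙)*(⅒))*3 - 7) = -8*((6 + 1/120)*3 - 7) = -8*((721/120)*3 - 7) = -8*(721/40 - 7) = -8*441/40 = -441/5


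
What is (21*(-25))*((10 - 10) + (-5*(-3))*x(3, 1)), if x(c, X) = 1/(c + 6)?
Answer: -875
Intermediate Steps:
x(c, X) = 1/(6 + c)
(21*(-25))*((10 - 10) + (-5*(-3))*x(3, 1)) = (21*(-25))*((10 - 10) + (-5*(-3))/(6 + 3)) = -525*(0 + 15/9) = -525*(0 + 15*(⅑)) = -525*(0 + 5/3) = -525*5/3 = -875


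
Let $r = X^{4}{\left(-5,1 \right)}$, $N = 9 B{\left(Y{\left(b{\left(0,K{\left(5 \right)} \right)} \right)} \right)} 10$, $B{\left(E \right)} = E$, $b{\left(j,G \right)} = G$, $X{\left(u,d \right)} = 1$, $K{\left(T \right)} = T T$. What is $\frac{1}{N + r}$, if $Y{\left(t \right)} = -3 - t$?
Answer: $- \frac{1}{2519} \approx -0.00039698$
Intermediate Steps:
$K{\left(T \right)} = T^{2}$
$N = -2520$ ($N = 9 \left(-3 - 5^{2}\right) 10 = 9 \left(-3 - 25\right) 10 = 9 \left(-28\right) 10 = \left(-252\right) 10 = -2520$)
$r = 1$ ($r = 1^{4} = 1$)
$\frac{1}{N + r} = \frac{1}{-2520 + 1} = \frac{1}{-2519} = - \frac{1}{2519}$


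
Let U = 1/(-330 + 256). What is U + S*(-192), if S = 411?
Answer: -5839489/74 ≈ -78912.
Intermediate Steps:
U = -1/74 (U = 1/(-74) = -1/74 ≈ -0.013514)
U + S*(-192) = -1/74 + 411*(-192) = -1/74 - 78912 = -5839489/74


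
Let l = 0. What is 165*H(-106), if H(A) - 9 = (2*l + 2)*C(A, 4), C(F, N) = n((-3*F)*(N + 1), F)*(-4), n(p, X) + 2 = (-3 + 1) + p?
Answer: -2092035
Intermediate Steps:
n(p, X) = -4 + p (n(p, X) = -2 + ((-3 + 1) + p) = -2 + (-2 + p) = -4 + p)
C(F, N) = 16 + 12*F*(1 + N) (C(F, N) = (-4 + (-3*F)*(N + 1))*(-4) = (-4 + (-3*F)*(1 + N))*(-4) = (-4 - 3*F*(1 + N))*(-4) = 16 + 12*F*(1 + N))
H(A) = 41 + 120*A (H(A) = 9 + (2*0 + 2)*(16 + 12*A*(1 + 4)) = 9 + (0 + 2)*(16 + 12*A*5) = 9 + 2*(16 + 60*A) = 9 + (32 + 120*A) = 41 + 120*A)
165*H(-106) = 165*(41 + 120*(-106)) = 165*(41 - 12720) = 165*(-12679) = -2092035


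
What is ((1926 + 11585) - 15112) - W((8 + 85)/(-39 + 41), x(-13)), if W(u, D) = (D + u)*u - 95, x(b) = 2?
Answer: -15045/4 ≈ -3761.3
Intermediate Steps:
W(u, D) = -95 + u*(D + u) (W(u, D) = u*(D + u) - 95 = -95 + u*(D + u))
((1926 + 11585) - 15112) - W((8 + 85)/(-39 + 41), x(-13)) = ((1926 + 11585) - 15112) - (-95 + ((8 + 85)/(-39 + 41))**2 + 2*((8 + 85)/(-39 + 41))) = (13511 - 15112) - (-95 + (93/2)**2 + 2*(93/2)) = -1601 - (-95 + (93*(1/2))**2 + 2*(93*(1/2))) = -1601 - (-95 + (93/2)**2 + 2*(93/2)) = -1601 - (-95 + 8649/4 + 93) = -1601 - 1*8641/4 = -1601 - 8641/4 = -15045/4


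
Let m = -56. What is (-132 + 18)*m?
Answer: 6384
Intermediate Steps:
(-132 + 18)*m = (-132 + 18)*(-56) = -114*(-56) = 6384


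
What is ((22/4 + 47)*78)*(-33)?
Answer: -135135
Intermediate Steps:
((22/4 + 47)*78)*(-33) = ((22*(¼) + 47)*78)*(-33) = ((11/2 + 47)*78)*(-33) = ((105/2)*78)*(-33) = 4095*(-33) = -135135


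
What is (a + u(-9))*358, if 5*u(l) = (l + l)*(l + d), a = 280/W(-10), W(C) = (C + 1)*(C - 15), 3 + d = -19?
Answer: 1817924/45 ≈ 40398.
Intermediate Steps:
d = -22 (d = -3 - 19 = -22)
W(C) = (1 + C)*(-15 + C)
a = 56/45 (a = 280/(-15 + (-10)² - 14*(-10)) = 280/(-15 + 100 + 140) = 280/225 = 280*(1/225) = 56/45 ≈ 1.2444)
u(l) = 2*l*(-22 + l)/5 (u(l) = ((l + l)*(l - 22))/5 = ((2*l)*(-22 + l))/5 = (2*l*(-22 + l))/5 = 2*l*(-22 + l)/5)
(a + u(-9))*358 = (56/45 + (⅖)*(-9)*(-22 - 9))*358 = (56/45 + (⅖)*(-9)*(-31))*358 = (56/45 + 558/5)*358 = (5078/45)*358 = 1817924/45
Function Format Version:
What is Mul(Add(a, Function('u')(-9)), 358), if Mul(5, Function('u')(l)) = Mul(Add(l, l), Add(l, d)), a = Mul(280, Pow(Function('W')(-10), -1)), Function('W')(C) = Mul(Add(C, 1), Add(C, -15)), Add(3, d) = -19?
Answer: Rational(1817924, 45) ≈ 40398.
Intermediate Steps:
d = -22 (d = Add(-3, -19) = -22)
Function('W')(C) = Mul(Add(1, C), Add(-15, C))
a = Rational(56, 45) (a = Mul(280, Pow(Add(-15, Pow(-10, 2), Mul(-14, -10)), -1)) = Mul(280, Pow(Add(-15, 100, 140), -1)) = Mul(280, Pow(225, -1)) = Mul(280, Rational(1, 225)) = Rational(56, 45) ≈ 1.2444)
Function('u')(l) = Mul(Rational(2, 5), l, Add(-22, l)) (Function('u')(l) = Mul(Rational(1, 5), Mul(Add(l, l), Add(l, -22))) = Mul(Rational(1, 5), Mul(Mul(2, l), Add(-22, l))) = Mul(Rational(1, 5), Mul(2, l, Add(-22, l))) = Mul(Rational(2, 5), l, Add(-22, l)))
Mul(Add(a, Function('u')(-9)), 358) = Mul(Add(Rational(56, 45), Mul(Rational(2, 5), -9, Add(-22, -9))), 358) = Mul(Add(Rational(56, 45), Mul(Rational(2, 5), -9, -31)), 358) = Mul(Add(Rational(56, 45), Rational(558, 5)), 358) = Mul(Rational(5078, 45), 358) = Rational(1817924, 45)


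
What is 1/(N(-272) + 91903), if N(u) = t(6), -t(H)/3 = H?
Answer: 1/91885 ≈ 1.0883e-5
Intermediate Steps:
t(H) = -3*H
N(u) = -18 (N(u) = -3*6 = -18)
1/(N(-272) + 91903) = 1/(-18 + 91903) = 1/91885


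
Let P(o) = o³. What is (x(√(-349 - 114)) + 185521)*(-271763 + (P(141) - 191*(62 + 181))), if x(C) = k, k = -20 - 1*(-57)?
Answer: 461119980110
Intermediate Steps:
k = 37 (k = -20 + 57 = 37)
x(C) = 37
(x(√(-349 - 114)) + 185521)*(-271763 + (P(141) - 191*(62 + 181))) = (37 + 185521)*(-271763 + (141³ - 191*(62 + 181))) = 185558*(-271763 + (2803221 - 191*243)) = 185558*(-271763 + (2803221 - 46413)) = 185558*(-271763 + 2756808) = 185558*2485045 = 461119980110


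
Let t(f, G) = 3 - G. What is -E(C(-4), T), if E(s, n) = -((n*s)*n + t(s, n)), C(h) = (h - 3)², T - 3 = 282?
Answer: 3979743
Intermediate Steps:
T = 285 (T = 3 + 282 = 285)
C(h) = (-3 + h)²
E(s, n) = -3 + n - s*n² (E(s, n) = -((n*s)*n + (3 - n)) = -(s*n² + (3 - n)) = -(3 - n + s*n²) = -3 + n - s*n²)
-E(C(-4), T) = -(-3 + 285 - 1*(-3 - 4)²*285²) = -(-3 + 285 - 1*(-7)²*81225) = -(-3 + 285 - 1*49*81225) = -(-3 + 285 - 3980025) = -1*(-3979743) = 3979743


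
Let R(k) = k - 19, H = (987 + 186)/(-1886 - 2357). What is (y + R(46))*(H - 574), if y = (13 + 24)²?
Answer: -3401570380/4243 ≈ -8.0169e+5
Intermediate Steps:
H = -1173/4243 (H = 1173/(-4243) = 1173*(-1/4243) = -1173/4243 ≈ -0.27646)
R(k) = -19 + k
y = 1369 (y = 37² = 1369)
(y + R(46))*(H - 574) = (1369 + (-19 + 46))*(-1173/4243 - 574) = (1369 + 27)*(-2436655/4243) = 1396*(-2436655/4243) = -3401570380/4243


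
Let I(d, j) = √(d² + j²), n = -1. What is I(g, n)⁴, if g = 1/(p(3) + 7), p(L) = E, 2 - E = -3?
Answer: 21025/20736 ≈ 1.0139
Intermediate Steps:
E = 5 (E = 2 - 1*(-3) = 2 + 3 = 5)
p(L) = 5
g = 1/12 (g = 1/(5 + 7) = 1/12 ≈ 0.083333)
I(g, n)⁴ = (√((1/12)² + (-1)²))⁴ = (√(1/144 + 1))⁴ = (√(145/144))⁴ = (√145/12)⁴ = 21025/20736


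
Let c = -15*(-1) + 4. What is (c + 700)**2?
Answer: 516961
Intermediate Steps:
c = 19 (c = 15 + 4 = 19)
(c + 700)**2 = (19 + 700)**2 = 719**2 = 516961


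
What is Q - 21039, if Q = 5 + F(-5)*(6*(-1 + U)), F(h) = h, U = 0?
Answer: -21004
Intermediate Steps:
Q = 35 (Q = 5 - 30*(-1 + 0) = 5 - 30*(-1) = 5 - 5*(-6) = 5 + 30 = 35)
Q - 21039 = 35 - 21039 = -21004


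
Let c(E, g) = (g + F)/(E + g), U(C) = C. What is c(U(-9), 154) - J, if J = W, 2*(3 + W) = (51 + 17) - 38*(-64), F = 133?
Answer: -180528/145 ≈ -1245.0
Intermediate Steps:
c(E, g) = (133 + g)/(E + g) (c(E, g) = (g + 133)/(E + g) = (133 + g)/(E + g))
W = 1247 (W = -3 + ((51 + 17) - 38*(-64))/2 = -3 + (68 + 2432)/2 = -3 + (½)*2500 = -3 + 1250 = 1247)
J = 1247
c(U(-9), 154) - J = (133 + 154)/(-9 + 154) - 1*1247 = 287/145 - 1247 = -180528/145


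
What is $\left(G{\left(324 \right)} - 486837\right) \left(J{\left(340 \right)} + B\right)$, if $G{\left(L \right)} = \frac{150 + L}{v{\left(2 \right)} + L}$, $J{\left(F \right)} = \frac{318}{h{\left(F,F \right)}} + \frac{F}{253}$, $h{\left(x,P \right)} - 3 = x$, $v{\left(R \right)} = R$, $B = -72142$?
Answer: $\frac{496774200052003536}{14144977} \approx 3.512 \cdot 10^{10}$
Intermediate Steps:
$h{\left(x,P \right)} = 3 + x$
$J{\left(F \right)} = \frac{318}{3 + F} + \frac{F}{253}$
$G{\left(L \right)} = \frac{150 + L}{2 + L}$
$\left(G{\left(324 \right)} - 486837\right) \left(J{\left(340 \right)} + B\right) = \left(\frac{150 + 324}{2 + 324} - 486837\right) \left(\frac{80454 + 340 \left(3 + 340\right)}{253 \left(3 + 340\right)} - 72142\right) = \left(\frac{1}{326} \cdot 474 - 486837\right) \left(\frac{80454 + 340 \cdot 343}{253 \cdot 343} - 72142\right) = \left(\frac{1}{326} \cdot 474 - 486837\right) \left(\frac{1}{253} \cdot \frac{1}{343} \left(80454 + 116620\right) - 72142\right) = \left(\frac{237}{163} - 486837\right) \left(\frac{1}{253} \cdot \frac{1}{343} \cdot 197074 - 72142\right) = - \frac{79354194 \left(\frac{197074}{86779} - 72142\right)}{163} = \left(- \frac{79354194}{163}\right) \left(- \frac{6260213544}{86779}\right) = \frac{496774200052003536}{14144977}$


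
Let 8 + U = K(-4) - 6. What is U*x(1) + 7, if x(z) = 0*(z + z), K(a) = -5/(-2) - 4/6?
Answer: 7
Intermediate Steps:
K(a) = 11/6 (K(a) = -5*(-½) - 4*⅙ = 5/2 - ⅔ = 11/6)
x(z) = 0 (x(z) = 0*(2*z) = 0)
U = -73/6 (U = -8 + (11/6 - 6) = -8 - 25/6 = -73/6 ≈ -12.167)
U*x(1) + 7 = -73/6*0 + 7 = 0 + 7 = 7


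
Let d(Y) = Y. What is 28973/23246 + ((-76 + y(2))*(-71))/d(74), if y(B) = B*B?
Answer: 60488777/860102 ≈ 70.327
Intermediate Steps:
y(B) = B²
28973/23246 + ((-76 + y(2))*(-71))/d(74) = 28973/23246 + ((-76 + 2²)*(-71))/74 = 28973*(1/23246) + ((-76 + 4)*(-71))*(1/74) = 28973/23246 - 72*(-71)*(1/74) = 28973/23246 + 5112*(1/74) = 28973/23246 + 2556/37 = 60488777/860102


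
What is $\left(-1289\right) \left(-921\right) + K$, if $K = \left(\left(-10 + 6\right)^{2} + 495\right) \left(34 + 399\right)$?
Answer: $1408432$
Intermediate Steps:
$K = 221263$ ($K = \left(\left(-4\right)^{2} + 495\right) 433 = \left(16 + 495\right) 433 = 511 \cdot 433 = 221263$)
$\left(-1289\right) \left(-921\right) + K = \left(-1289\right) \left(-921\right) + 221263 = 1187169 + 221263 = 1408432$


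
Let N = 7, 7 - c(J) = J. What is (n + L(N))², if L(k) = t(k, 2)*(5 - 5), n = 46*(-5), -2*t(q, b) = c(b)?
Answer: 52900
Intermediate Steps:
c(J) = 7 - J
t(q, b) = -7/2 + b/2 (t(q, b) = -(7 - b)/2 = -7/2 + b/2)
n = -230
L(k) = 0 (L(k) = (-7/2 + (½)*2)*(5 - 5) = (-7/2 + 1)*0 = -5/2*0 = 0)
(n + L(N))² = (-230 + 0)² = (-230)² = 52900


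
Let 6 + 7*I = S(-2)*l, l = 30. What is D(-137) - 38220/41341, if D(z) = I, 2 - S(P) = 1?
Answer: 724644/289387 ≈ 2.5041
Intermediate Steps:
S(P) = 1 (S(P) = 2 - 1*1 = 2 - 1 = 1)
I = 24/7 (I = -6/7 + (1*30)/7 = -6/7 + (⅐)*30 = -6/7 + 30/7 = 24/7 ≈ 3.4286)
D(z) = 24/7
D(-137) - 38220/41341 = 24/7 - 38220/41341 = 724644/289387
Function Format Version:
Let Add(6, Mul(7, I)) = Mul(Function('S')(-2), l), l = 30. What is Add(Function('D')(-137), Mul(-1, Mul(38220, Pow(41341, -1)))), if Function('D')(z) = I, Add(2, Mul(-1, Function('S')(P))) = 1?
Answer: Rational(724644, 289387) ≈ 2.5041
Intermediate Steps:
Function('S')(P) = 1 (Function('S')(P) = Add(2, Mul(-1, 1)) = Add(2, -1) = 1)
I = Rational(24, 7) (I = Add(Rational(-6, 7), Mul(Rational(1, 7), Mul(1, 30))) = Add(Rational(-6, 7), Mul(Rational(1, 7), 30)) = Add(Rational(-6, 7), Rational(30, 7)) = Rational(24, 7) ≈ 3.4286)
Function('D')(z) = Rational(24, 7)
Add(Function('D')(-137), Mul(-1, Mul(38220, Pow(41341, -1)))) = Add(Rational(24, 7), Mul(-1, Mul(38220, Pow(41341, -1)))) = Add(Rational(24, 7), Mul(-1, Mul(38220, Rational(1, 41341)))) = Add(Rational(24, 7), Mul(-1, Rational(38220, 41341))) = Add(Rational(24, 7), Rational(-38220, 41341)) = Rational(724644, 289387)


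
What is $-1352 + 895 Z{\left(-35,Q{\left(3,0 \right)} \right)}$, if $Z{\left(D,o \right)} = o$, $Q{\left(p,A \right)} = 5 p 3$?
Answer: $38923$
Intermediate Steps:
$Q{\left(p,A \right)} = 15 p$
$-1352 + 895 Z{\left(-35,Q{\left(3,0 \right)} \right)} = -1352 + 895 \cdot 15 \cdot 3 = -1352 + 895 \cdot 45 = -1352 + 40275 = 38923$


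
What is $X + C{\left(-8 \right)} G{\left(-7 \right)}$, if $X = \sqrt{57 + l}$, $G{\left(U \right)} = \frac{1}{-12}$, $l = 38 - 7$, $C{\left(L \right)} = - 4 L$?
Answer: $- \frac{8}{3} + 2 \sqrt{22} \approx 6.7142$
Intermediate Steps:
$l = 31$ ($l = 38 - 7 = 31$)
$G{\left(U \right)} = - \frac{1}{12}$
$X = 2 \sqrt{22}$ ($X = \sqrt{57 + 31} = \sqrt{88} = 2 \sqrt{22} \approx 9.3808$)
$X + C{\left(-8 \right)} G{\left(-7 \right)} = 2 \sqrt{22} + \left(-4\right) \left(-8\right) \left(- \frac{1}{12}\right) = 2 \sqrt{22} + 32 \left(- \frac{1}{12}\right) = 2 \sqrt{22} - \frac{8}{3} = - \frac{8}{3} + 2 \sqrt{22}$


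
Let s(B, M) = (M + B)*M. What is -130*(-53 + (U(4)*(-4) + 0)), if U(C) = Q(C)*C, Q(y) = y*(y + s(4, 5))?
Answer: 414570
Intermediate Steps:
s(B, M) = M*(B + M) (s(B, M) = (B + M)*M = M*(B + M))
Q(y) = y*(45 + y) (Q(y) = y*(y + 5*(4 + 5)) = y*(y + 5*9) = y*(y + 45) = y*(45 + y))
U(C) = C²*(45 + C) (U(C) = (C*(45 + C))*C = C²*(45 + C))
-130*(-53 + (U(4)*(-4) + 0)) = -130*(-53 + ((4²*(45 + 4))*(-4) + 0)) = -130*(-53 + ((16*49)*(-4) + 0)) = -130*(-53 + (784*(-4) + 0)) = -130*(-53 + (-3136 + 0)) = -130*(-53 - 3136) = -130*(-3189) = 414570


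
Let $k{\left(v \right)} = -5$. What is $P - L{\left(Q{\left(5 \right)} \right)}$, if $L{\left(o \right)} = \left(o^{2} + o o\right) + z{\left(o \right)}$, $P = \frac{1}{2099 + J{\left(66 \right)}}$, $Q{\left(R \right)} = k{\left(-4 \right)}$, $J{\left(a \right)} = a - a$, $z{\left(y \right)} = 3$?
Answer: $- \frac{111246}{2099} \approx -53.0$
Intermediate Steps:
$J{\left(a \right)} = 0$
$Q{\left(R \right)} = -5$
$P = \frac{1}{2099}$ ($P = \frac{1}{2099 + 0} = \frac{1}{2099} \approx 0.00047642$)
$L{\left(o \right)} = 3 + 2 o^{2}$ ($L{\left(o \right)} = \left(o^{2} + o o\right) + 3 = \left(o^{2} + o^{2}\right) + 3 = 2 o^{2} + 3 = 3 + 2 o^{2}$)
$P - L{\left(Q{\left(5 \right)} \right)} = \frac{1}{2099} - \left(3 + 2 \left(-5\right)^{2}\right) = \frac{1}{2099} - \left(3 + 2 \cdot 25\right) = \frac{1}{2099} - \left(3 + 50\right) = \frac{1}{2099} - 53 = - \frac{111246}{2099}$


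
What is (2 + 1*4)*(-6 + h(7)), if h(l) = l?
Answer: 6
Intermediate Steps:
(2 + 1*4)*(-6 + h(7)) = (2 + 1*4)*(-6 + 7) = (2 + 4)*1 = 6*1 = 6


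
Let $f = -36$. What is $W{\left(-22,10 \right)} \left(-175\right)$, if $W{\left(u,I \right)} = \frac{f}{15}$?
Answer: $420$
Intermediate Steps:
$W{\left(u,I \right)} = - \frac{12}{5}$ ($W{\left(u,I \right)} = - \frac{36}{15} = \left(-36\right) \frac{1}{15} = - \frac{12}{5}$)
$W{\left(-22,10 \right)} \left(-175\right) = \left(- \frac{12}{5}\right) \left(-175\right) = 420$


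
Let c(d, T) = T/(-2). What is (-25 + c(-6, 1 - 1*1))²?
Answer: 625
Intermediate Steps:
c(d, T) = -T/2 (c(d, T) = T*(-½) = -T/2)
(-25 + c(-6, 1 - 1*1))² = (-25 - (1 - 1*1)/2)² = (-25 - (1 - 1)/2)² = (-25 - ½*0)² = (-25 + 0)² = (-25)² = 625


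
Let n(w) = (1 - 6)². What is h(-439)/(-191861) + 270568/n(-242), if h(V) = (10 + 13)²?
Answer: 51911433823/4796525 ≈ 10823.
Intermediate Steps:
n(w) = 25 (n(w) = (-5)² = 25)
h(V) = 529 (h(V) = 23² = 529)
h(-439)/(-191861) + 270568/n(-242) = 529/(-191861) + 270568/25 = 529*(-1/191861) + 270568*(1/25) = -529/191861 + 270568/25 = 51911433823/4796525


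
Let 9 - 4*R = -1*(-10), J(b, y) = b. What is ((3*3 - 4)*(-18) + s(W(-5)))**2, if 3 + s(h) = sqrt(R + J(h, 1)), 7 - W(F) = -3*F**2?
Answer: (186 - sqrt(327))**2/4 ≈ 7049.0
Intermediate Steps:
R = -1/4 (R = 9/4 - (-1)*(-10)/4 = 9/4 - 1/4*10 = 9/4 - 5/2 = -1/4 ≈ -0.25000)
W(F) = 7 + 3*F**2 (W(F) = 7 - (-3)*F**2 = 7 + 3*F**2)
s(h) = -3 + sqrt(-1/4 + h)
((3*3 - 4)*(-18) + s(W(-5)))**2 = ((3*3 - 4)*(-18) + (-3 + sqrt(-1 + 4*(7 + 3*(-5)**2))/2))**2 = ((9 - 4)*(-18) + (-3 + sqrt(-1 + 4*(7 + 3*25))/2))**2 = (5*(-18) + (-3 + sqrt(-1 + 4*(7 + 75))/2))**2 = (-90 + (-3 + sqrt(-1 + 4*82)/2))**2 = (-90 + (-3 + sqrt(-1 + 328)/2))**2 = (-90 + (-3 + sqrt(327)/2))**2 = (-93 + sqrt(327)/2)**2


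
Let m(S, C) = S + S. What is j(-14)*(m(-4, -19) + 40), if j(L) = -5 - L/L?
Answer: -192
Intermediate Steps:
m(S, C) = 2*S
j(L) = -6 (j(L) = -5 - 1*1 = -5 - 1 = -6)
j(-14)*(m(-4, -19) + 40) = -6*(2*(-4) + 40) = -6*(-8 + 40) = -6*32 = -192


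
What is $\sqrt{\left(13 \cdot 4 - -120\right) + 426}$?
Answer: $\sqrt{598} \approx 24.454$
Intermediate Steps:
$\sqrt{\left(13 \cdot 4 - -120\right) + 426} = \sqrt{\left(52 + 120\right) + 426} = \sqrt{172 + 426} = \sqrt{598}$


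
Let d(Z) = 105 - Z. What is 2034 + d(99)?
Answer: 2040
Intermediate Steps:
2034 + d(99) = 2034 + (105 - 1*99) = 2034 + (105 - 99) = 2034 + 6 = 2040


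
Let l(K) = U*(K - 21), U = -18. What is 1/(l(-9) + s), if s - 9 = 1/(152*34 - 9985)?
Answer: 4817/2644532 ≈ 0.0018215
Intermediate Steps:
s = 43352/4817 (s = 9 + 1/(152*34 - 9985) = 9 + 1/(5168 - 9985) = 9 + 1/(-4817) = 9 - 1/4817 = 43352/4817 ≈ 8.9998)
l(K) = 378 - 18*K (l(K) = -18*(K - 21) = -18*(-21 + K) = 378 - 18*K)
1/(l(-9) + s) = 1/((378 - 18*(-9)) + 43352/4817) = 1/((378 + 162) + 43352/4817) = 1/(540 + 43352/4817) = 1/(2644532/4817) = 4817/2644532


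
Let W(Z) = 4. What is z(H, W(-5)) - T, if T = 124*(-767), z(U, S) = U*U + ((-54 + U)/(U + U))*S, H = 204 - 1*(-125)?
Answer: 66902371/329 ≈ 2.0335e+5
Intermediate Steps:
H = 329 (H = 204 + 125 = 329)
z(U, S) = U² + S*(-54 + U)/(2*U) (z(U, S) = U² + ((-54 + U)/((2*U)))*S = U² + ((-54 + U)*(1/(2*U)))*S = U² + ((-54 + U)/(2*U))*S = U² + S*(-54 + U)/(2*U))
T = -95108
z(H, W(-5)) - T = (329² + (½)*4 - 27*4/329) - 1*(-95108) = (108241 + 2 - 27*4*1/329) + 95108 = (108241 + 2 - 108/329) + 95108 = 35611839/329 + 95108 = 66902371/329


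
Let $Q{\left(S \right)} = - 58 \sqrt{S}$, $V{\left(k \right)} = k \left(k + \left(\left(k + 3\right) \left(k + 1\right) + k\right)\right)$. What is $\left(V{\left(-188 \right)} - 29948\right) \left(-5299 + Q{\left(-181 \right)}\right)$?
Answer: $34248072880 + 374860960 i \sqrt{181} \approx 3.4248 \cdot 10^{10} + 5.0432 \cdot 10^{9} i$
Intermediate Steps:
$V{\left(k \right)} = k \left(2 k + \left(1 + k\right) \left(3 + k\right)\right)$ ($V{\left(k \right)} = k \left(k + \left(\left(3 + k\right) \left(1 + k\right) + k\right)\right) = k \left(k + \left(\left(1 + k\right) \left(3 + k\right) + k\right)\right) = k \left(k + \left(k + \left(1 + k\right) \left(3 + k\right)\right)\right) = k \left(2 k + \left(1 + k\right) \left(3 + k\right)\right)$)
$\left(V{\left(-188 \right)} - 29948\right) \left(-5299 + Q{\left(-181 \right)}\right) = \left(- 188 \left(3 + \left(-188\right)^{2} + 6 \left(-188\right)\right) - 29948\right) \left(-5299 - 58 \sqrt{-181}\right) = \left(- 188 \left(3 + 35344 - 1128\right) - 29948\right) \left(-5299 - 58 i \sqrt{181}\right) = \left(\left(-188\right) 34219 - 29948\right) \left(-5299 - 58 i \sqrt{181}\right) = \left(-6433172 - 29948\right) \left(-5299 - 58 i \sqrt{181}\right) = - 6463120 \left(-5299 - 58 i \sqrt{181}\right) = 34248072880 + 374860960 i \sqrt{181}$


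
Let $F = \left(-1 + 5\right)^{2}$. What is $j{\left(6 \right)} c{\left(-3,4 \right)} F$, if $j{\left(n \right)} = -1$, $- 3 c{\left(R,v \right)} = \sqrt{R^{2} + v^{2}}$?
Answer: $\frac{80}{3} \approx 26.667$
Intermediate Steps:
$c{\left(R,v \right)} = - \frac{\sqrt{R^{2} + v^{2}}}{3}$
$F = 16$ ($F = 4^{2} = 16$)
$j{\left(6 \right)} c{\left(-3,4 \right)} F = - \frac{\left(-1\right) \sqrt{\left(-3\right)^{2} + 4^{2}}}{3} \cdot 16 = - \frac{\left(-1\right) \sqrt{9 + 16}}{3} \cdot 16 = - \frac{\left(-1\right) \sqrt{25}}{3} \cdot 16 = - \frac{\left(-1\right) 5}{3} \cdot 16 = \left(-1\right) \left(- \frac{5}{3}\right) 16 = \frac{5}{3} \cdot 16 = \frac{80}{3}$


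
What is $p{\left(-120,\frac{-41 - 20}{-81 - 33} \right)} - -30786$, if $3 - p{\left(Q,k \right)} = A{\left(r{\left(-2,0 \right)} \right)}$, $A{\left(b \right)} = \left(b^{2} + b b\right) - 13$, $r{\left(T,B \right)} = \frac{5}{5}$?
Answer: $30800$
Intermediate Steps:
$r{\left(T,B \right)} = 1$ ($r{\left(T,B \right)} = 5 \cdot \frac{1}{5} = 1$)
$A{\left(b \right)} = -13 + 2 b^{2}$ ($A{\left(b \right)} = \left(b^{2} + b^{2}\right) - 13 = 2 b^{2} - 13 = -13 + 2 b^{2}$)
$p{\left(Q,k \right)} = 14$ ($p{\left(Q,k \right)} = 3 - \left(-13 + 2 \cdot 1^{2}\right) = 3 - \left(-13 + 2 \cdot 1\right) = 3 - \left(-13 + 2\right) = 3 - -11 = 3 + 11 = 14$)
$p{\left(-120,\frac{-41 - 20}{-81 - 33} \right)} - -30786 = 14 - -30786 = 14 + 30786 = 30800$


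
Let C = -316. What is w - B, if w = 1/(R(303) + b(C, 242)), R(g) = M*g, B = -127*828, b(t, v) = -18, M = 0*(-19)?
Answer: 1892807/18 ≈ 1.0516e+5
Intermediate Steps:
M = 0
B = -105156
R(g) = 0 (R(g) = 0*g = 0)
w = -1/18 (w = 1/(0 - 18) = 1/(-18) = -1/18 ≈ -0.055556)
w - B = -1/18 - 1*(-105156) = -1/18 + 105156 = 1892807/18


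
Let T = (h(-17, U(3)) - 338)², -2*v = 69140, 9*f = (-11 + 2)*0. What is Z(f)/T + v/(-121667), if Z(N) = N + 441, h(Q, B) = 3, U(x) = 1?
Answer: 3933273397/13654079075 ≈ 0.28807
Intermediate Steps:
f = 0 (f = ((-11 + 2)*0)/9 = (-9*0)/9 = (⅑)*0 = 0)
v = -34570 (v = -½*69140 = -34570)
Z(N) = 441 + N
T = 112225 (T = (3 - 338)² = (-335)² = 112225)
Z(f)/T + v/(-121667) = (441 + 0)/112225 - 34570/(-121667) = 441*(1/112225) - 34570*(-1/121667) = 441/112225 + 34570/121667 = 3933273397/13654079075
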